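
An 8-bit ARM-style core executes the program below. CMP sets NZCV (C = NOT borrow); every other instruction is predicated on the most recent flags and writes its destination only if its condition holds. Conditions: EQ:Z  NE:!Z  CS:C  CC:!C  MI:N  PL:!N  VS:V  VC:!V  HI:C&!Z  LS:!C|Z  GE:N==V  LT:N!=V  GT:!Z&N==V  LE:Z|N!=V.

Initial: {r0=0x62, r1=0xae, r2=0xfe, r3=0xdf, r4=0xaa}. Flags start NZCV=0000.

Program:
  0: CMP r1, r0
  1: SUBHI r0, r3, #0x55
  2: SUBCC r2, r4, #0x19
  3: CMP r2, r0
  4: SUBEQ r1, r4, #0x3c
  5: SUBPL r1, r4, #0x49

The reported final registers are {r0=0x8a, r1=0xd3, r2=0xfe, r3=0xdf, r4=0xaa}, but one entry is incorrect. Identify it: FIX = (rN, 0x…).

FIX = (r1, 0x61)

[0] flags=0011 → (cmp)
[1] flags=0011 HI?T → r0=0x8a
[2] flags=0011 CC?F → skip
[3] flags=0010 → (cmp)
[4] flags=0010 EQ?F → skip
[5] flags=0010 PL?T → r1=0x61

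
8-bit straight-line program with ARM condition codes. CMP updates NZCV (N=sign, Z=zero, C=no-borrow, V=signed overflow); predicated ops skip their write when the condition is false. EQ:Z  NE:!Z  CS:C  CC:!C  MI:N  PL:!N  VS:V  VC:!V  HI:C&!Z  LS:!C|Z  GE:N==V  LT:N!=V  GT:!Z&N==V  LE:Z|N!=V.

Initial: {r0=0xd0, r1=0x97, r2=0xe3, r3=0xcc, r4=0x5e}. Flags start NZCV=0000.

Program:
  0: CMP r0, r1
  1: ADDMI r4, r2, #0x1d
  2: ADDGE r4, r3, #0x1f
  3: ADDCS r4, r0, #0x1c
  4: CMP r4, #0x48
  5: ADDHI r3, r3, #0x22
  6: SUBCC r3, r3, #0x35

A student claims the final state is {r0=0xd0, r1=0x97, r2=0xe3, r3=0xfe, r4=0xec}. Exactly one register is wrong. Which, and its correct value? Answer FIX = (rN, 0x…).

[0] flags=0010 → (cmp)
[1] flags=0010 MI?F → skip
[2] flags=0010 GE?T → r4=0xeb
[3] flags=0010 CS?T → r4=0xec
[4] flags=1010 → (cmp)
[5] flags=1010 HI?T → r3=0xee
[6] flags=1010 CC?F → skip

FIX = (r3, 0xee)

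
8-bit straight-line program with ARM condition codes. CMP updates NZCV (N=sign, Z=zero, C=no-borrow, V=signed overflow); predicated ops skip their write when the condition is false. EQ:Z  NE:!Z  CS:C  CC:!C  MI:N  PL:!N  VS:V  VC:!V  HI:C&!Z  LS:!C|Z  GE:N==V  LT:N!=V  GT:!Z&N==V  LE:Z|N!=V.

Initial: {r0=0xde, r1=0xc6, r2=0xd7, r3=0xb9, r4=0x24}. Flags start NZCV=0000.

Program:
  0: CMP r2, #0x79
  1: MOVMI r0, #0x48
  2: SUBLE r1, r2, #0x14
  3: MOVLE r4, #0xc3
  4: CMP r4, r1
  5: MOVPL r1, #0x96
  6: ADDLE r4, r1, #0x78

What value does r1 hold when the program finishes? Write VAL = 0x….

VAL = 0x96

[0] flags=0011 → (cmp)
[1] flags=0011 MI?F → skip
[2] flags=0011 LE?T → r1=0xc3
[3] flags=0011 LE?T → r4=0xc3
[4] flags=0110 → (cmp)
[5] flags=0110 PL?T → r1=0x96
[6] flags=0110 LE?T → r4=0x0e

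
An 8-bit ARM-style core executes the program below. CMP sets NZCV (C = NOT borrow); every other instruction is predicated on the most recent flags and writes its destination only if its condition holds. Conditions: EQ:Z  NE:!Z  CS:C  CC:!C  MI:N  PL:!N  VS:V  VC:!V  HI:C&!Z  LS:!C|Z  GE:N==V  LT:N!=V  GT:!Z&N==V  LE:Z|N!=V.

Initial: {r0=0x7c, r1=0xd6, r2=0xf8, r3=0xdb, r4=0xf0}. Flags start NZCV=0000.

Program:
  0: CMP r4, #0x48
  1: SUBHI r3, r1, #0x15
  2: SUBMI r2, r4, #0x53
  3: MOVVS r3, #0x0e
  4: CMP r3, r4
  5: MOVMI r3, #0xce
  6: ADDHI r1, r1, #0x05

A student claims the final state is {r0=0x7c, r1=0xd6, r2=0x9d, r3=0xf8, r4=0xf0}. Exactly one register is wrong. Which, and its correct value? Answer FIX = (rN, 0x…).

0: ✓ CMP  NZCV=1010
1: ✓ SUBHI  r3←0xc1
2: ✓ SUBMI  r2←0x9d
3: · MOVVS
4: ✓ CMP  NZCV=1000
5: ✓ MOVMI  r3←0xce
6: · ADDHI

FIX = (r3, 0xce)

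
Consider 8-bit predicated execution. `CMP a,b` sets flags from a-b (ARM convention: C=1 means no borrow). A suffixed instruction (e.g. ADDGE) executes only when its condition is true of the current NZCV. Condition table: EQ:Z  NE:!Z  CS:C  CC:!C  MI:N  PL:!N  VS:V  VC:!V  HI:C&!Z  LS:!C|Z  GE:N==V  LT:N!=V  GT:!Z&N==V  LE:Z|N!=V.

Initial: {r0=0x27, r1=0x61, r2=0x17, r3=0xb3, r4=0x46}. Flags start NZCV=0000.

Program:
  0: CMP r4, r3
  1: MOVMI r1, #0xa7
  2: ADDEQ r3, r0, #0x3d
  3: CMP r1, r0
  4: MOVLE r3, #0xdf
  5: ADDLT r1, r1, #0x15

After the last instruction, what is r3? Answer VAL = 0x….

VAL = 0xdf

[0] flags=1001 → (cmp)
[1] flags=1001 MI?T → r1=0xa7
[2] flags=1001 EQ?F → skip
[3] flags=1010 → (cmp)
[4] flags=1010 LE?T → r3=0xdf
[5] flags=1010 LT?T → r1=0xbc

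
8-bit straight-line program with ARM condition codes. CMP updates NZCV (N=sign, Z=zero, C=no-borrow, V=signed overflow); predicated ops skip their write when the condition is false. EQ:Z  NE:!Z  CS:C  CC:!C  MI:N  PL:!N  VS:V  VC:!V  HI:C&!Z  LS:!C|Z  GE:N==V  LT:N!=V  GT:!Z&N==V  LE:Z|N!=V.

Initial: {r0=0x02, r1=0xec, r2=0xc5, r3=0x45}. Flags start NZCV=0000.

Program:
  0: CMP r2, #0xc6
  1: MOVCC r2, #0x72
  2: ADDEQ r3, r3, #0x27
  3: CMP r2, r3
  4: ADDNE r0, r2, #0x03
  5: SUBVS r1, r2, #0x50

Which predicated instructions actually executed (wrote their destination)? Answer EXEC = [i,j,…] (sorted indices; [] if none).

0: ✓ CMP  NZCV=1000
1: ✓ MOVCC  r2←0x72
2: · ADDEQ
3: ✓ CMP  NZCV=0010
4: ✓ ADDNE  r0←0x75
5: · SUBVS

EXEC = [1,4]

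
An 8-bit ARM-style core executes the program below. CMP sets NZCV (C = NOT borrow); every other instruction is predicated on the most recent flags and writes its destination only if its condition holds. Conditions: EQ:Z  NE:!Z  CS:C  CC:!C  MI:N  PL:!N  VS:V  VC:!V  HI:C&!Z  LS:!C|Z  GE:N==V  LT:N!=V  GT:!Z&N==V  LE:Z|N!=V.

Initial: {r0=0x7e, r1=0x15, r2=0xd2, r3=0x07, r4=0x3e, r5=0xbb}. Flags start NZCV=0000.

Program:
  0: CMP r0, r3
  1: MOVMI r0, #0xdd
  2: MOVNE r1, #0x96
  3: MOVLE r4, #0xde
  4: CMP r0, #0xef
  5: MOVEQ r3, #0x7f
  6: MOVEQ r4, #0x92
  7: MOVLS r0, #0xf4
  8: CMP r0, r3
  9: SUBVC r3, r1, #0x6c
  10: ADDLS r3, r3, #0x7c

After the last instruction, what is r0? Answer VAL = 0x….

VAL = 0xf4

[0] flags=0010 → (cmp)
[1] flags=0010 MI?F → skip
[2] flags=0010 NE?T → r1=0x96
[3] flags=0010 LE?F → skip
[4] flags=1001 → (cmp)
[5] flags=1001 EQ?F → skip
[6] flags=1001 EQ?F → skip
[7] flags=1001 LS?T → r0=0xf4
[8] flags=1010 → (cmp)
[9] flags=1010 VC?T → r3=0x2a
[10] flags=1010 LS?F → skip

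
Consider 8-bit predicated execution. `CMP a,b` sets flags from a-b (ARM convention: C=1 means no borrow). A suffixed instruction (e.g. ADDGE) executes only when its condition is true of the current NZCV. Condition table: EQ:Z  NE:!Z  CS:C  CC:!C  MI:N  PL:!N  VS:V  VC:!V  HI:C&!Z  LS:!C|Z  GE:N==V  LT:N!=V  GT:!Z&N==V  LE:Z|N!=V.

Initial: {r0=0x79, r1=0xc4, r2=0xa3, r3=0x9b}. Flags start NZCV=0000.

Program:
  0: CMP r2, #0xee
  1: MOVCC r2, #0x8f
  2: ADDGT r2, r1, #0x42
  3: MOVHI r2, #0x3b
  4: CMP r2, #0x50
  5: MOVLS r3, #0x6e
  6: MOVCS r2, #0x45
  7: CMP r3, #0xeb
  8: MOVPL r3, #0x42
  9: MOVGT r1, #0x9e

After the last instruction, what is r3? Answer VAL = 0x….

[0] flags=1000 → (cmp)
[1] flags=1000 CC?T → r2=0x8f
[2] flags=1000 GT?F → skip
[3] flags=1000 HI?F → skip
[4] flags=0011 → (cmp)
[5] flags=0011 LS?F → skip
[6] flags=0011 CS?T → r2=0x45
[7] flags=1000 → (cmp)
[8] flags=1000 PL?F → skip
[9] flags=1000 GT?F → skip

VAL = 0x9b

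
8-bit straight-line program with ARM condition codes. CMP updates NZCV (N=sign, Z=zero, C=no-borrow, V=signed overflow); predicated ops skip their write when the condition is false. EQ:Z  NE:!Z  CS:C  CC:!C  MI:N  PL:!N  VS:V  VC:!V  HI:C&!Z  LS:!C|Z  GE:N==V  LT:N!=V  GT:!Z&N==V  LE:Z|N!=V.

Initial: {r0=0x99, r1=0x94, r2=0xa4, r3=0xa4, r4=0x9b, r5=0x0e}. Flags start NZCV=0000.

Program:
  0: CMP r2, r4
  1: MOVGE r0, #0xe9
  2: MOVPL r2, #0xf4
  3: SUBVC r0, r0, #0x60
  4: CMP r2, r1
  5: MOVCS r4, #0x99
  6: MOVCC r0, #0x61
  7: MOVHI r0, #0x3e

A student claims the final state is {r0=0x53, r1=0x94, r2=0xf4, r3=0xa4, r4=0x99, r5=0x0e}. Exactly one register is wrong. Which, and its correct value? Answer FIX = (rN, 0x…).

FIX = (r0, 0x3e)

[0] flags=0010 → (cmp)
[1] flags=0010 GE?T → r0=0xe9
[2] flags=0010 PL?T → r2=0xf4
[3] flags=0010 VC?T → r0=0x89
[4] flags=0010 → (cmp)
[5] flags=0010 CS?T → r4=0x99
[6] flags=0010 CC?F → skip
[7] flags=0010 HI?T → r0=0x3e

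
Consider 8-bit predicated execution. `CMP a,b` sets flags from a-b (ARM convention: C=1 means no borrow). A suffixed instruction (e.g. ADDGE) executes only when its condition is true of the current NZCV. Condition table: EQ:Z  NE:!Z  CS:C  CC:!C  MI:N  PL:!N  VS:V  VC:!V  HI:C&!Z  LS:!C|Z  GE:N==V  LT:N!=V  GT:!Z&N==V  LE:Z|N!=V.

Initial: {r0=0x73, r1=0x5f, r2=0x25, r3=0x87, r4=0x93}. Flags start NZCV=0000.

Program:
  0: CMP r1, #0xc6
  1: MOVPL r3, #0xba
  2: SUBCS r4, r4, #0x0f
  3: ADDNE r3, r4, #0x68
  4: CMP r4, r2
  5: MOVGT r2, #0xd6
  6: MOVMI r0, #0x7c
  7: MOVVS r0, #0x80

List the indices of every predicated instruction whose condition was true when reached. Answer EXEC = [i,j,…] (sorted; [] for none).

EXEC = [3,7]

[0] flags=1001 → (cmp)
[1] flags=1001 PL?F → skip
[2] flags=1001 CS?F → skip
[3] flags=1001 NE?T → r3=0xfb
[4] flags=0011 → (cmp)
[5] flags=0011 GT?F → skip
[6] flags=0011 MI?F → skip
[7] flags=0011 VS?T → r0=0x80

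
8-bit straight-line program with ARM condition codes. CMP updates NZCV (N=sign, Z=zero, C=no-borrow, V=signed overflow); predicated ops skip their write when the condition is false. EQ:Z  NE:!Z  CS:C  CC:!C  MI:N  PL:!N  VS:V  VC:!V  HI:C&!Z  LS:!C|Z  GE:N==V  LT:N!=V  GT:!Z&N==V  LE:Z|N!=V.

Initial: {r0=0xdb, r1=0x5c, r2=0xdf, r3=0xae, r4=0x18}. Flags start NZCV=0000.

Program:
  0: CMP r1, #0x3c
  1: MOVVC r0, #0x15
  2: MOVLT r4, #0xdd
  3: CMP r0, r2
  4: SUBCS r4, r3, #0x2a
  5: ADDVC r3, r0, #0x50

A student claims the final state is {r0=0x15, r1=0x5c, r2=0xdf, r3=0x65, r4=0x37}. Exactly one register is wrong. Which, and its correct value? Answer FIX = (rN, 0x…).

[0] flags=0010 → (cmp)
[1] flags=0010 VC?T → r0=0x15
[2] flags=0010 LT?F → skip
[3] flags=0000 → (cmp)
[4] flags=0000 CS?F → skip
[5] flags=0000 VC?T → r3=0x65

FIX = (r4, 0x18)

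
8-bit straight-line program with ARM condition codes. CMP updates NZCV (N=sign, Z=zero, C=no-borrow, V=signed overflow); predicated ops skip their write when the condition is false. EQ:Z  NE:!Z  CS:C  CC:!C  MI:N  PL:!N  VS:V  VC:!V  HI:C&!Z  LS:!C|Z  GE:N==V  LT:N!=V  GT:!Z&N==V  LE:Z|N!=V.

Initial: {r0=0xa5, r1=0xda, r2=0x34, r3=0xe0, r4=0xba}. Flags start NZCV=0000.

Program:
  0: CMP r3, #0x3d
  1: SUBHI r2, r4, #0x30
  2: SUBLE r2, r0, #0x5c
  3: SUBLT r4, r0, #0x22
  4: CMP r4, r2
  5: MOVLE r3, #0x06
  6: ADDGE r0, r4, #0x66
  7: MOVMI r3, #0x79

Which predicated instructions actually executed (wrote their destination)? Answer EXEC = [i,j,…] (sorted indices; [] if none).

[0] flags=1010 → (cmp)
[1] flags=1010 HI?T → r2=0x8a
[2] flags=1010 LE?T → r2=0x49
[3] flags=1010 LT?T → r4=0x83
[4] flags=0011 → (cmp)
[5] flags=0011 LE?T → r3=0x06
[6] flags=0011 GE?F → skip
[7] flags=0011 MI?F → skip

EXEC = [1,2,3,5]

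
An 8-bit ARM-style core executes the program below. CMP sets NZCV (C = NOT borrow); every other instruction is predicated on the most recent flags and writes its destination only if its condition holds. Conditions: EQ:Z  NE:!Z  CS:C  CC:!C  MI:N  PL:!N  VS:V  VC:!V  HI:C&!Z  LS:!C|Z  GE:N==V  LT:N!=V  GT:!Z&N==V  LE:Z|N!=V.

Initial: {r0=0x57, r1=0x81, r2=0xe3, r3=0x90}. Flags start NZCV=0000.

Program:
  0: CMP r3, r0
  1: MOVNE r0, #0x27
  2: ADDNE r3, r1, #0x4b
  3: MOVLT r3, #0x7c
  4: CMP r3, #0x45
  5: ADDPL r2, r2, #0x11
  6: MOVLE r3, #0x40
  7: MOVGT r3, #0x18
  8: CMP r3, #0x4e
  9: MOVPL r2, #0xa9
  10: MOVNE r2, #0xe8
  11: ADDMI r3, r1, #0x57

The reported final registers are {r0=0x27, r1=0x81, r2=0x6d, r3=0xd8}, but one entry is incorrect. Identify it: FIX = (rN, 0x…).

0: ✓ CMP  NZCV=0011
1: ✓ MOVNE  r0←0x27
2: ✓ ADDNE  r3←0xcc
3: ✓ MOVLT  r3←0x7c
4: ✓ CMP  NZCV=0010
5: ✓ ADDPL  r2←0xf4
6: · MOVLE
7: ✓ MOVGT  r3←0x18
8: ✓ CMP  NZCV=1000
9: · MOVPL
10: ✓ MOVNE  r2←0xe8
11: ✓ ADDMI  r3←0xd8

FIX = (r2, 0xe8)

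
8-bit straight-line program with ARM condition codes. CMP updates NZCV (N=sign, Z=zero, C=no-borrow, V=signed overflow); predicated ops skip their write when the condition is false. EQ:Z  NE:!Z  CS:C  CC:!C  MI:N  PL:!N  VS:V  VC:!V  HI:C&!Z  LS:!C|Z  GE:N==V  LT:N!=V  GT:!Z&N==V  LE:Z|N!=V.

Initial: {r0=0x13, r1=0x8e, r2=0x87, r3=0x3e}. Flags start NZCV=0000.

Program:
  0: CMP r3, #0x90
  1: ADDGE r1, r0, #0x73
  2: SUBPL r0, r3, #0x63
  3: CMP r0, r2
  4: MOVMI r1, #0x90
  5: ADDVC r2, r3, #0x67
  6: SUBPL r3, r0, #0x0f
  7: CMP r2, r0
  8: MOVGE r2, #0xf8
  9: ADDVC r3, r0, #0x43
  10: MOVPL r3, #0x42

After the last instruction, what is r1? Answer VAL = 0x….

0: ✓ CMP  NZCV=1001
1: ✓ ADDGE  r1←0x86
2: · SUBPL
3: ✓ CMP  NZCV=1001
4: ✓ MOVMI  r1←0x90
5: · ADDVC
6: · SUBPL
7: ✓ CMP  NZCV=0011
8: · MOVGE
9: · ADDVC
10: ✓ MOVPL  r3←0x42

VAL = 0x90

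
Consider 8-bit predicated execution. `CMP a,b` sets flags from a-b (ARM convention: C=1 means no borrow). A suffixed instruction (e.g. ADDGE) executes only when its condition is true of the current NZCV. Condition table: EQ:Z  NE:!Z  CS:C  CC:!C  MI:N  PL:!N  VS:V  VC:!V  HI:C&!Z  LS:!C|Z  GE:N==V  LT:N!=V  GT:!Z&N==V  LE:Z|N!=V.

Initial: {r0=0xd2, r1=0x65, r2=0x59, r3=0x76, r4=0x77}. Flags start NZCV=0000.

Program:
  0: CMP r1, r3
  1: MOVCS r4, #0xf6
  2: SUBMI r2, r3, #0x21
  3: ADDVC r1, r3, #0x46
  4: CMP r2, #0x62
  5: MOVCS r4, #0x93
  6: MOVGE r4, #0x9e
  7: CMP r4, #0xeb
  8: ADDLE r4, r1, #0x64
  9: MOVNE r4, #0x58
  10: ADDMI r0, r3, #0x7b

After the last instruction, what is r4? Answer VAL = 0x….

[0] flags=1000 → (cmp)
[1] flags=1000 CS?F → skip
[2] flags=1000 MI?T → r2=0x55
[3] flags=1000 VC?T → r1=0xbc
[4] flags=1000 → (cmp)
[5] flags=1000 CS?F → skip
[6] flags=1000 GE?F → skip
[7] flags=1001 → (cmp)
[8] flags=1001 LE?F → skip
[9] flags=1001 NE?T → r4=0x58
[10] flags=1001 MI?T → r0=0xf1

VAL = 0x58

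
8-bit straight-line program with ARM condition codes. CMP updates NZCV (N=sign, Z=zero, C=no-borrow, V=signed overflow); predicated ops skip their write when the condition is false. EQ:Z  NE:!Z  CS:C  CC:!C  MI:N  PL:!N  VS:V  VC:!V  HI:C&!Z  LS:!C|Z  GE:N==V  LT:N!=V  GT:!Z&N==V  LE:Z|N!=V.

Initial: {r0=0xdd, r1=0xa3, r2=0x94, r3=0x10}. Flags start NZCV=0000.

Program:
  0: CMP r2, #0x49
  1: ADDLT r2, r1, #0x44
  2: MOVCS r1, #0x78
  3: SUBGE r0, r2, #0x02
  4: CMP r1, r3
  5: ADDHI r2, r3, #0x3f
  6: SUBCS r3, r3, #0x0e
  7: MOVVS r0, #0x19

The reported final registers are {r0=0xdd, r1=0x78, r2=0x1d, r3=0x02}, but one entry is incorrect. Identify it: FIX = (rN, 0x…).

0: ✓ CMP  NZCV=0011
1: ✓ ADDLT  r2←0xe7
2: ✓ MOVCS  r1←0x78
3: · SUBGE
4: ✓ CMP  NZCV=0010
5: ✓ ADDHI  r2←0x4f
6: ✓ SUBCS  r3←0x02
7: · MOVVS

FIX = (r2, 0x4f)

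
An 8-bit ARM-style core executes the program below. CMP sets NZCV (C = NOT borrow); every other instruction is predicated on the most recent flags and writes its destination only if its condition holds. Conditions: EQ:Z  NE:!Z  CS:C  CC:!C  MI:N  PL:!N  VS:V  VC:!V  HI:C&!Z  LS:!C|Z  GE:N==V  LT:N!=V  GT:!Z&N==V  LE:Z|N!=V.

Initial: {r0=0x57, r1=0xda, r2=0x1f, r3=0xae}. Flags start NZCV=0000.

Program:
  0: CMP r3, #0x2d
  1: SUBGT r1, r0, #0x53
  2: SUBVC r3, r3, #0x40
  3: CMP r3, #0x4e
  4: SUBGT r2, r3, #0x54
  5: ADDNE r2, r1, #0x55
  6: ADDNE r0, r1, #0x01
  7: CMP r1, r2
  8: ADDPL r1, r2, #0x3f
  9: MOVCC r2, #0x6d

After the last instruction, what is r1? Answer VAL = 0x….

VAL = 0xda

0: ✓ CMP  NZCV=1010
1: · SUBGT
2: ✓ SUBVC  r3←0x6e
3: ✓ CMP  NZCV=0010
4: ✓ SUBGT  r2←0x1a
5: ✓ ADDNE  r2←0x2f
6: ✓ ADDNE  r0←0xdb
7: ✓ CMP  NZCV=1010
8: · ADDPL
9: · MOVCC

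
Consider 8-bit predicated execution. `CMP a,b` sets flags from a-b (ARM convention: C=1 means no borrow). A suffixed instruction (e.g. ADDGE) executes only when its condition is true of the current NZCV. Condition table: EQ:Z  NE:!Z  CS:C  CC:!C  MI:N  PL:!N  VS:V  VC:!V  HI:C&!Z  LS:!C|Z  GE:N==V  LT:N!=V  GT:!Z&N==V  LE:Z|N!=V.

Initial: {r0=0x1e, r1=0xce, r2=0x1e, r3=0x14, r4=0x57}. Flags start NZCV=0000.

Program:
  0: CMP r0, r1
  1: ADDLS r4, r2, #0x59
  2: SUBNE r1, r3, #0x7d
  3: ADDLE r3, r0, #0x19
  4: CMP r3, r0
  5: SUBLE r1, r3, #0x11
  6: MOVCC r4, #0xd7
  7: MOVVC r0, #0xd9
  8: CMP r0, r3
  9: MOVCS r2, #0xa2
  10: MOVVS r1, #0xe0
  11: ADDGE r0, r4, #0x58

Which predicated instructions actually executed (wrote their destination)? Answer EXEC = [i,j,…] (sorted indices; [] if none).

[0] flags=0000 → (cmp)
[1] flags=0000 LS?T → r4=0x77
[2] flags=0000 NE?T → r1=0x97
[3] flags=0000 LE?F → skip
[4] flags=1000 → (cmp)
[5] flags=1000 LE?T → r1=0x03
[6] flags=1000 CC?T → r4=0xd7
[7] flags=1000 VC?T → r0=0xd9
[8] flags=1010 → (cmp)
[9] flags=1010 CS?T → r2=0xa2
[10] flags=1010 VS?F → skip
[11] flags=1010 GE?F → skip

EXEC = [1,2,5,6,7,9]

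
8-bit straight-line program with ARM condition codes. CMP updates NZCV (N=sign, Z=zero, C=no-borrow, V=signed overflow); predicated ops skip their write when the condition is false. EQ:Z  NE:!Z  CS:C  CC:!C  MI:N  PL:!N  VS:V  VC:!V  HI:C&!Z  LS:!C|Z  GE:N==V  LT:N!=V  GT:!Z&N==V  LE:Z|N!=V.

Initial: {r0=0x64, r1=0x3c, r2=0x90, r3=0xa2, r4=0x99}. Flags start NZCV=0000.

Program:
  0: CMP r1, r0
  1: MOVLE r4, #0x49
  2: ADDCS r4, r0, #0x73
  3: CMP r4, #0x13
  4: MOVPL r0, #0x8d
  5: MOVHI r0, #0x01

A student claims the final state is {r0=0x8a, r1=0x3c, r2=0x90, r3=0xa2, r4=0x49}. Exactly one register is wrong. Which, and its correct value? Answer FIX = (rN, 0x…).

[0] flags=1000 → (cmp)
[1] flags=1000 LE?T → r4=0x49
[2] flags=1000 CS?F → skip
[3] flags=0010 → (cmp)
[4] flags=0010 PL?T → r0=0x8d
[5] flags=0010 HI?T → r0=0x01

FIX = (r0, 0x01)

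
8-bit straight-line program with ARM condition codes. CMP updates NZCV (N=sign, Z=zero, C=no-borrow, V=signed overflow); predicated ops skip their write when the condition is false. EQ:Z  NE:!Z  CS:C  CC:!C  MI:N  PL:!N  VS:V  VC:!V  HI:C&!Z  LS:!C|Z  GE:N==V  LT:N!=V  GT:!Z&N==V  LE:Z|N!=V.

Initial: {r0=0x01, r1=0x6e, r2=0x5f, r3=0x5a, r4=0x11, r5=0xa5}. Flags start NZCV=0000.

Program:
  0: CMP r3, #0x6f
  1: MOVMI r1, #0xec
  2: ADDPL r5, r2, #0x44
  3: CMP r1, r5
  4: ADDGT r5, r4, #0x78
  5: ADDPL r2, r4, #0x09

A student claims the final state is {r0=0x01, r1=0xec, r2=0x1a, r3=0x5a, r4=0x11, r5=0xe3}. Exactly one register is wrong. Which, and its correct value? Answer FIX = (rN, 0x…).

FIX = (r5, 0x89)

0: ✓ CMP  NZCV=1000
1: ✓ MOVMI  r1←0xec
2: · ADDPL
3: ✓ CMP  NZCV=0010
4: ✓ ADDGT  r5←0x89
5: ✓ ADDPL  r2←0x1a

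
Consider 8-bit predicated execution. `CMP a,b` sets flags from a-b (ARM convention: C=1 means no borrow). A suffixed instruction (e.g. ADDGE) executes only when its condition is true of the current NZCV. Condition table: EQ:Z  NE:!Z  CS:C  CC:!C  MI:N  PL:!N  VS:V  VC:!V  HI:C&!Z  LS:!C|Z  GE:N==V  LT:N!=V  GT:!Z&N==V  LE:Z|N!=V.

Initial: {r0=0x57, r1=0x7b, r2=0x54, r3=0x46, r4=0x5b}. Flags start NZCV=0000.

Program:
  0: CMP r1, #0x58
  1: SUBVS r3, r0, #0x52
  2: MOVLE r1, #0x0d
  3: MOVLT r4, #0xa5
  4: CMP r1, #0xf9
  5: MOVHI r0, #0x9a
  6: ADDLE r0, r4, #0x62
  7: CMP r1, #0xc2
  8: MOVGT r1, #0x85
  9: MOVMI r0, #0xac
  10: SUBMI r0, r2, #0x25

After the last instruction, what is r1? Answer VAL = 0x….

VAL = 0x85

0: ✓ CMP  NZCV=0010
1: · SUBVS
2: · MOVLE
3: · MOVLT
4: ✓ CMP  NZCV=1001
5: · MOVHI
6: · ADDLE
7: ✓ CMP  NZCV=1001
8: ✓ MOVGT  r1←0x85
9: ✓ MOVMI  r0←0xac
10: ✓ SUBMI  r0←0x2f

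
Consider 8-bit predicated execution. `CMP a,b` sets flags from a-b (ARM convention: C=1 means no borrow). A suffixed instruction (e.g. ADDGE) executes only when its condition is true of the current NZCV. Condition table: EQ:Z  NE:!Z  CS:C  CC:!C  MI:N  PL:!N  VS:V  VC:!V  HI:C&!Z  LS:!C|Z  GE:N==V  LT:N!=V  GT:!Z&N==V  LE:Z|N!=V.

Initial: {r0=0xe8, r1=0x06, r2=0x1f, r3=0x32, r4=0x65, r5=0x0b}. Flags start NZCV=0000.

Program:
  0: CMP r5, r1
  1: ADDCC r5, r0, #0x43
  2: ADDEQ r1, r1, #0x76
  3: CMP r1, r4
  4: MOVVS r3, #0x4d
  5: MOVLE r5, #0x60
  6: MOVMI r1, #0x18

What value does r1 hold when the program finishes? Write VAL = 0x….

VAL = 0x18

0: ✓ CMP  NZCV=0010
1: · ADDCC
2: · ADDEQ
3: ✓ CMP  NZCV=1000
4: · MOVVS
5: ✓ MOVLE  r5←0x60
6: ✓ MOVMI  r1←0x18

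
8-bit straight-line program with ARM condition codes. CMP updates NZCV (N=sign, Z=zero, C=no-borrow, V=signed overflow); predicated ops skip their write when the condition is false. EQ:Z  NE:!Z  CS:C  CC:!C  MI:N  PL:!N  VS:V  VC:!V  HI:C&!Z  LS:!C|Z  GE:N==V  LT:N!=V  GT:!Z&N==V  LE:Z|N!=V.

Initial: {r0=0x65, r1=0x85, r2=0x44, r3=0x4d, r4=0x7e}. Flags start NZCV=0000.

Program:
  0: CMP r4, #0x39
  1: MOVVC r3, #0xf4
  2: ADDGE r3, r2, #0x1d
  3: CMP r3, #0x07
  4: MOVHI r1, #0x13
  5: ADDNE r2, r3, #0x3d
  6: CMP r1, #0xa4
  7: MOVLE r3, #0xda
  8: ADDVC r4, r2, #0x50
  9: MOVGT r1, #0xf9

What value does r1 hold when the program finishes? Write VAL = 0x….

0: ✓ CMP  NZCV=0010
1: ✓ MOVVC  r3←0xf4
2: ✓ ADDGE  r3←0x61
3: ✓ CMP  NZCV=0010
4: ✓ MOVHI  r1←0x13
5: ✓ ADDNE  r2←0x9e
6: ✓ CMP  NZCV=0000
7: · MOVLE
8: ✓ ADDVC  r4←0xee
9: ✓ MOVGT  r1←0xf9

VAL = 0xf9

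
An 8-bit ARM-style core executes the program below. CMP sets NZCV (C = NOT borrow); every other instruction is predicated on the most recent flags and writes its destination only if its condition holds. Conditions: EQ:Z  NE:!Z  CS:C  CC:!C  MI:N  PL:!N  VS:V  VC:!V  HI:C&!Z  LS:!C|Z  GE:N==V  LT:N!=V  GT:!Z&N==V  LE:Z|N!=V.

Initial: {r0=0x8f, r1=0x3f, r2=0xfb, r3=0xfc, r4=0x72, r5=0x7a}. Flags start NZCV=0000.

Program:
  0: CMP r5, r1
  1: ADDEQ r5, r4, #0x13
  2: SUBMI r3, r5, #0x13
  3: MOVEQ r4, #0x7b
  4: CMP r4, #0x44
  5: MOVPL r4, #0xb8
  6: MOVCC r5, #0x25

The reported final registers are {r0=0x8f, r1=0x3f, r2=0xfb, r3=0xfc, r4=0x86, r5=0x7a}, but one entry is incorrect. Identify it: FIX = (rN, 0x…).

[0] flags=0010 → (cmp)
[1] flags=0010 EQ?F → skip
[2] flags=0010 MI?F → skip
[3] flags=0010 EQ?F → skip
[4] flags=0010 → (cmp)
[5] flags=0010 PL?T → r4=0xb8
[6] flags=0010 CC?F → skip

FIX = (r4, 0xb8)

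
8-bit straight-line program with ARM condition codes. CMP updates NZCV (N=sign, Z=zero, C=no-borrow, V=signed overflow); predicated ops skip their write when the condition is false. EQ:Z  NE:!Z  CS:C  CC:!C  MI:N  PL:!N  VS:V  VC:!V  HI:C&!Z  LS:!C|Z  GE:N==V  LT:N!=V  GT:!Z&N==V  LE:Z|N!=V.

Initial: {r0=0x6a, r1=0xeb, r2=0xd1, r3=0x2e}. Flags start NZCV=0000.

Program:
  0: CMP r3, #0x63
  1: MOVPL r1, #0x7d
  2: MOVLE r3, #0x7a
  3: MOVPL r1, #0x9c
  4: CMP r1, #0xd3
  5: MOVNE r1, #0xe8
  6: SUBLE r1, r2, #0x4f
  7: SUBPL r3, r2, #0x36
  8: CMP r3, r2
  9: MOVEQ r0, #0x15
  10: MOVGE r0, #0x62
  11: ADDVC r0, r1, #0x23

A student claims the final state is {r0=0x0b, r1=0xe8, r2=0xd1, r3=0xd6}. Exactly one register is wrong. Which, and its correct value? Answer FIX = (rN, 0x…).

0: ✓ CMP  NZCV=1000
1: · MOVPL
2: ✓ MOVLE  r3←0x7a
3: · MOVPL
4: ✓ CMP  NZCV=0010
5: ✓ MOVNE  r1←0xe8
6: · SUBLE
7: ✓ SUBPL  r3←0x9b
8: ✓ CMP  NZCV=1000
9: · MOVEQ
10: · MOVGE
11: ✓ ADDVC  r0←0x0b

FIX = (r3, 0x9b)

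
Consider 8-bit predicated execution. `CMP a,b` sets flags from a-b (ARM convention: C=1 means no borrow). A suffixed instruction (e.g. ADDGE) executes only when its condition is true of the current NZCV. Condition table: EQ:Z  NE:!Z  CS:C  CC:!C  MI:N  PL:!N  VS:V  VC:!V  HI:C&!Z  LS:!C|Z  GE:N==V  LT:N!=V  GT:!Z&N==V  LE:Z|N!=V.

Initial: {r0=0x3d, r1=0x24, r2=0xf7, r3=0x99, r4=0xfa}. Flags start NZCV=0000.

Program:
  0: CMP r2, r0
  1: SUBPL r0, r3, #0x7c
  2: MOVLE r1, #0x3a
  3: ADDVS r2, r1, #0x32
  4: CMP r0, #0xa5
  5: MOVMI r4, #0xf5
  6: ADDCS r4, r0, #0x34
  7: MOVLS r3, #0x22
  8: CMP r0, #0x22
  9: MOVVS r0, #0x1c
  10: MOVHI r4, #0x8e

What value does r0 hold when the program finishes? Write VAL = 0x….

0: ✓ CMP  NZCV=1010
1: · SUBPL
2: ✓ MOVLE  r1←0x3a
3: · ADDVS
4: ✓ CMP  NZCV=1001
5: ✓ MOVMI  r4←0xf5
6: · ADDCS
7: ✓ MOVLS  r3←0x22
8: ✓ CMP  NZCV=0010
9: · MOVVS
10: ✓ MOVHI  r4←0x8e

VAL = 0x3d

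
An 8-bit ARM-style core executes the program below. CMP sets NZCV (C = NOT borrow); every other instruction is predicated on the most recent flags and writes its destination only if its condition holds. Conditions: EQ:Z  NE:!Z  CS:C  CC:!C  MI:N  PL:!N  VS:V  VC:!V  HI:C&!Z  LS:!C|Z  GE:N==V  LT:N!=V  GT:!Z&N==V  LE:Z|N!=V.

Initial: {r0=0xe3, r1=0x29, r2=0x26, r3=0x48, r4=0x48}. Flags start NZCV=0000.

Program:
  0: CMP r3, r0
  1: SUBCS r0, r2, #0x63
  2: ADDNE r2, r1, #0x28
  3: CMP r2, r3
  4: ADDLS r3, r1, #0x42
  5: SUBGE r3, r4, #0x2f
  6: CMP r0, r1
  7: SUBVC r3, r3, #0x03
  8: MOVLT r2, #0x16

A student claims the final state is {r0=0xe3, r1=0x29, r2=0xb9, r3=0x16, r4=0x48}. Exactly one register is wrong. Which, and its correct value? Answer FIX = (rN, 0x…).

[0] flags=0000 → (cmp)
[1] flags=0000 CS?F → skip
[2] flags=0000 NE?T → r2=0x51
[3] flags=0010 → (cmp)
[4] flags=0010 LS?F → skip
[5] flags=0010 GE?T → r3=0x19
[6] flags=1010 → (cmp)
[7] flags=1010 VC?T → r3=0x16
[8] flags=1010 LT?T → r2=0x16

FIX = (r2, 0x16)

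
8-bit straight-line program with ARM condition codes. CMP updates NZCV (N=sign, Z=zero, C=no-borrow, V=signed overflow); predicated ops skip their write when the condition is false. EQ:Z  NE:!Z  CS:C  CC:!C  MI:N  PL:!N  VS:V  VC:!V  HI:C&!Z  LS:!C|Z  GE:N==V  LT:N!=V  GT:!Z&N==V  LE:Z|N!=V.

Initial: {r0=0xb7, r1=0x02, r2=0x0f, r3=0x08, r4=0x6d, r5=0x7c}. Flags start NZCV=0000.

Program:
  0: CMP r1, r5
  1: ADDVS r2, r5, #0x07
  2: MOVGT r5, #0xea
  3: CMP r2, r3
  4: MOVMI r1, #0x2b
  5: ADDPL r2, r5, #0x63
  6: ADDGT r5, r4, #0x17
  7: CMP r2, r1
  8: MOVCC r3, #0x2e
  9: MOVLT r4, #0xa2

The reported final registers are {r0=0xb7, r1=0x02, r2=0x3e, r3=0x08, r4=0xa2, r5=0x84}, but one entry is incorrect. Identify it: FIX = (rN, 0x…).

FIX = (r2, 0xdf)

0: ✓ CMP  NZCV=1000
1: · ADDVS
2: · MOVGT
3: ✓ CMP  NZCV=0010
4: · MOVMI
5: ✓ ADDPL  r2←0xdf
6: ✓ ADDGT  r5←0x84
7: ✓ CMP  NZCV=1010
8: · MOVCC
9: ✓ MOVLT  r4←0xa2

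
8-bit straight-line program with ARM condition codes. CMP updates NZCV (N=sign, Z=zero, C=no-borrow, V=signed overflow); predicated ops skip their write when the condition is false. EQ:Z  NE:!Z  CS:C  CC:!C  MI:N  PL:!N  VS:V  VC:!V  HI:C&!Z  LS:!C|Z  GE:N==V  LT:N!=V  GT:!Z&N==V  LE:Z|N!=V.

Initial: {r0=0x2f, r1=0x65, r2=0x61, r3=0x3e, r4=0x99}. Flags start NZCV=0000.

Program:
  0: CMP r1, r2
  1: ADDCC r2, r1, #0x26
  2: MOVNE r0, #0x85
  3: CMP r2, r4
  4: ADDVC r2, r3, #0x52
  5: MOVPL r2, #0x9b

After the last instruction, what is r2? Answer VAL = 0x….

VAL = 0x61

[0] flags=0010 → (cmp)
[1] flags=0010 CC?F → skip
[2] flags=0010 NE?T → r0=0x85
[3] flags=1001 → (cmp)
[4] flags=1001 VC?F → skip
[5] flags=1001 PL?F → skip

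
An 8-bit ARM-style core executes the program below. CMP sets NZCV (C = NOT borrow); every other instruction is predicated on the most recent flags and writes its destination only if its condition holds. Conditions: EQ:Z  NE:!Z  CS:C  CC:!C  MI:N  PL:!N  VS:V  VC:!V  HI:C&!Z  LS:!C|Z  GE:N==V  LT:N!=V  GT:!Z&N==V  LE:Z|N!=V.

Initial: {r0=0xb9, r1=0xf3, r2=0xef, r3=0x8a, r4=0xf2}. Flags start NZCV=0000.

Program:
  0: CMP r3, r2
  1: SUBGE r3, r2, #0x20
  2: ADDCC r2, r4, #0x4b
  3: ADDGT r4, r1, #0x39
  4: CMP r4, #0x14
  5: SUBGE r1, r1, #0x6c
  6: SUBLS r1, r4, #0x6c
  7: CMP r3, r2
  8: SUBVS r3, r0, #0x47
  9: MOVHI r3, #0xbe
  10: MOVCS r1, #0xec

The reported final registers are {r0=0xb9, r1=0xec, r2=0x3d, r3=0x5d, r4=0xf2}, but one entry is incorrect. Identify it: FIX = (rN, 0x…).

[0] flags=1000 → (cmp)
[1] flags=1000 GE?F → skip
[2] flags=1000 CC?T → r2=0x3d
[3] flags=1000 GT?F → skip
[4] flags=1010 → (cmp)
[5] flags=1010 GE?F → skip
[6] flags=1010 LS?F → skip
[7] flags=0011 → (cmp)
[8] flags=0011 VS?T → r3=0x72
[9] flags=0011 HI?T → r3=0xbe
[10] flags=0011 CS?T → r1=0xec

FIX = (r3, 0xbe)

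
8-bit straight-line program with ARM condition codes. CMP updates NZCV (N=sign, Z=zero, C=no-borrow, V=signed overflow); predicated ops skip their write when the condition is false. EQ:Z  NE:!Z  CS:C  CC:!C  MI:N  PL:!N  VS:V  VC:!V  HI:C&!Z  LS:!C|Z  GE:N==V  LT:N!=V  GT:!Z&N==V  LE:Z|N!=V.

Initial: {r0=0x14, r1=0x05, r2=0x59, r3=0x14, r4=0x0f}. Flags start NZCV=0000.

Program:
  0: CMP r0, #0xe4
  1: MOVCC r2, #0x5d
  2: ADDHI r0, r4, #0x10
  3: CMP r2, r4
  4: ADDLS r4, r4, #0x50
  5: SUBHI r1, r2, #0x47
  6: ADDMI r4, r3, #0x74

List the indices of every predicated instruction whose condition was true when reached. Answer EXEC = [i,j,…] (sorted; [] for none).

[0] flags=0000 → (cmp)
[1] flags=0000 CC?T → r2=0x5d
[2] flags=0000 HI?F → skip
[3] flags=0010 → (cmp)
[4] flags=0010 LS?F → skip
[5] flags=0010 HI?T → r1=0x16
[6] flags=0010 MI?F → skip

EXEC = [1,5]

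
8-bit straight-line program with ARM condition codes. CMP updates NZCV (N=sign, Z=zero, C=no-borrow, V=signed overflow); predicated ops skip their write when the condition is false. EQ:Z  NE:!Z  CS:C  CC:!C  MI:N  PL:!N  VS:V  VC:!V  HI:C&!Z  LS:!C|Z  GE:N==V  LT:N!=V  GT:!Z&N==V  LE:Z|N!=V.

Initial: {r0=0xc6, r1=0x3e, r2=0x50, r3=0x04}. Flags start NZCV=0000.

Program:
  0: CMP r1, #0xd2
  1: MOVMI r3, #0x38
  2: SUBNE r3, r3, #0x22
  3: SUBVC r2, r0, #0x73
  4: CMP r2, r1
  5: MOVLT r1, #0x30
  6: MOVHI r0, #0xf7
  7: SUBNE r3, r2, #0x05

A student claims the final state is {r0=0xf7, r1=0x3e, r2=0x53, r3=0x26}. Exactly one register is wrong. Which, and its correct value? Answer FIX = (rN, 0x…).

0: ✓ CMP  NZCV=0000
1: · MOVMI
2: ✓ SUBNE  r3←0xe2
3: ✓ SUBVC  r2←0x53
4: ✓ CMP  NZCV=0010
5: · MOVLT
6: ✓ MOVHI  r0←0xf7
7: ✓ SUBNE  r3←0x4e

FIX = (r3, 0x4e)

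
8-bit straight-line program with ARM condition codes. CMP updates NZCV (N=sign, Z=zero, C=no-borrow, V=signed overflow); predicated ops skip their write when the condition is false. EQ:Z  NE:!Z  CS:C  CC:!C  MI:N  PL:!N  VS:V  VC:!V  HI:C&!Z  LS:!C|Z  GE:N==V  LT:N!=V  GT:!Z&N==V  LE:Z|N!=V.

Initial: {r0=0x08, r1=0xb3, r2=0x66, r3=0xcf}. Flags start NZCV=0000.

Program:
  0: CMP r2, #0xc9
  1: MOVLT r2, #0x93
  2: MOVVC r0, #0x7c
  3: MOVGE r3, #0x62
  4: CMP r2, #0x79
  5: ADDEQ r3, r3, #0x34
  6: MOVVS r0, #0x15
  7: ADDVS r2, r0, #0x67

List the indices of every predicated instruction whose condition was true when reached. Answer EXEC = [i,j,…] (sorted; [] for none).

0: ✓ CMP  NZCV=1001
1: · MOVLT
2: · MOVVC
3: ✓ MOVGE  r3←0x62
4: ✓ CMP  NZCV=1000
5: · ADDEQ
6: · MOVVS
7: · ADDVS

EXEC = [3]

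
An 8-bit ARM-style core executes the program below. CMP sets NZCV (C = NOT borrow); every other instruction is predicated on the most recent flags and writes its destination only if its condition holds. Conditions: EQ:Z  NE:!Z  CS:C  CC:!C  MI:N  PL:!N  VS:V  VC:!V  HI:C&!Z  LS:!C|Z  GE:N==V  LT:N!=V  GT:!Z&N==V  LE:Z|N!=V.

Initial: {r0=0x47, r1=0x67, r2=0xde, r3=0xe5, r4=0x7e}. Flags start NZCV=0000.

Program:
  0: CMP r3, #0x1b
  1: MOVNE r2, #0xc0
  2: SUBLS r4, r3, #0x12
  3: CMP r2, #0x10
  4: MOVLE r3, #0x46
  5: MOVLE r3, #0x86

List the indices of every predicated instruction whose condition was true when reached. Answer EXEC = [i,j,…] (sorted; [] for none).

EXEC = [1,4,5]

[0] flags=1010 → (cmp)
[1] flags=1010 NE?T → r2=0xc0
[2] flags=1010 LS?F → skip
[3] flags=1010 → (cmp)
[4] flags=1010 LE?T → r3=0x46
[5] flags=1010 LE?T → r3=0x86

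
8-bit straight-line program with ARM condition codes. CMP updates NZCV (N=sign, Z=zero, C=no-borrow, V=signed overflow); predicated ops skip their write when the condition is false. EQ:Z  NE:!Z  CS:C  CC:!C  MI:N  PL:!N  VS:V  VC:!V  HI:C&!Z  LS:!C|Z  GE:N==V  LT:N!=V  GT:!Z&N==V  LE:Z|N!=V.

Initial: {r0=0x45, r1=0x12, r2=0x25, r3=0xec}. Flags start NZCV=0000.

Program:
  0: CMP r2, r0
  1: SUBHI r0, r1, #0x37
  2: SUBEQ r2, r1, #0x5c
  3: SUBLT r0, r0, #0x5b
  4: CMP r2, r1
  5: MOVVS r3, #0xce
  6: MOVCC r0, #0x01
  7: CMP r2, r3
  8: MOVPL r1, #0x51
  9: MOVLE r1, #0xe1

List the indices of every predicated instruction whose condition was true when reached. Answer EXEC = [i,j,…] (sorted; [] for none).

0: ✓ CMP  NZCV=1000
1: · SUBHI
2: · SUBEQ
3: ✓ SUBLT  r0←0xea
4: ✓ CMP  NZCV=0010
5: · MOVVS
6: · MOVCC
7: ✓ CMP  NZCV=0000
8: ✓ MOVPL  r1←0x51
9: · MOVLE

EXEC = [3,8]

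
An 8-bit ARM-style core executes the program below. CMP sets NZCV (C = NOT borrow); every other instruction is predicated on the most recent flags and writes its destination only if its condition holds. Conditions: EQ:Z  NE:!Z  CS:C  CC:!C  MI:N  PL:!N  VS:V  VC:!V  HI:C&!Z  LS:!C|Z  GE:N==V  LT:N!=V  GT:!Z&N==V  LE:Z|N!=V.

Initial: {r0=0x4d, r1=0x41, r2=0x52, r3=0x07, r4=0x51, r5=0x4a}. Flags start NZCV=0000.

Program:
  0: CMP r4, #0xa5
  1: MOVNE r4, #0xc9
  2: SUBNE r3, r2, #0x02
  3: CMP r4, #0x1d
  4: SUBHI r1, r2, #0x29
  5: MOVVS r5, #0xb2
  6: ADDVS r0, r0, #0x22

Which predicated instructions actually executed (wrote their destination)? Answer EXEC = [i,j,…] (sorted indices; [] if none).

0: ✓ CMP  NZCV=1001
1: ✓ MOVNE  r4←0xc9
2: ✓ SUBNE  r3←0x50
3: ✓ CMP  NZCV=1010
4: ✓ SUBHI  r1←0x29
5: · MOVVS
6: · ADDVS

EXEC = [1,2,4]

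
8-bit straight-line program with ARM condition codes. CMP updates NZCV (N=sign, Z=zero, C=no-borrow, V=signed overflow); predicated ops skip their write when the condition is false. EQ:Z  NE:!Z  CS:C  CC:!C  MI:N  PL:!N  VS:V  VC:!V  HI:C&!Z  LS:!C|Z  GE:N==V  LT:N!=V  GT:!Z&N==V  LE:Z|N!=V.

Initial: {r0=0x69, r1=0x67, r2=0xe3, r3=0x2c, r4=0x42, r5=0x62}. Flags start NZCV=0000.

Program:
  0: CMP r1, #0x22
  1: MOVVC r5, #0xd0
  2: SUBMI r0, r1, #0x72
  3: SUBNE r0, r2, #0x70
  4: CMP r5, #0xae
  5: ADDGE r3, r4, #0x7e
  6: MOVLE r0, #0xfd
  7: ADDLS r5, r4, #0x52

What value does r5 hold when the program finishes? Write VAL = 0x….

0: ✓ CMP  NZCV=0010
1: ✓ MOVVC  r5←0xd0
2: · SUBMI
3: ✓ SUBNE  r0←0x73
4: ✓ CMP  NZCV=0010
5: ✓ ADDGE  r3←0xc0
6: · MOVLE
7: · ADDLS

VAL = 0xd0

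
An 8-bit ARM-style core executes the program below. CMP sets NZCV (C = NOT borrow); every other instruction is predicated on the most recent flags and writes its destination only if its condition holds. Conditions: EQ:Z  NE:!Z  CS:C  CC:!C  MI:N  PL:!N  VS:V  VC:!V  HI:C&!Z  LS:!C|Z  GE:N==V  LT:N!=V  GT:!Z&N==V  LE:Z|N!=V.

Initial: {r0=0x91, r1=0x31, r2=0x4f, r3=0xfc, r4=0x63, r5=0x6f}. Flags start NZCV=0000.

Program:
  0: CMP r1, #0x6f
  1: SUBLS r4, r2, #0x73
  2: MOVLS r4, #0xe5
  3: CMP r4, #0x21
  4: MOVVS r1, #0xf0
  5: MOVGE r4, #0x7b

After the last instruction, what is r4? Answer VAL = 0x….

[0] flags=1000 → (cmp)
[1] flags=1000 LS?T → r4=0xdc
[2] flags=1000 LS?T → r4=0xe5
[3] flags=1010 → (cmp)
[4] flags=1010 VS?F → skip
[5] flags=1010 GE?F → skip

VAL = 0xe5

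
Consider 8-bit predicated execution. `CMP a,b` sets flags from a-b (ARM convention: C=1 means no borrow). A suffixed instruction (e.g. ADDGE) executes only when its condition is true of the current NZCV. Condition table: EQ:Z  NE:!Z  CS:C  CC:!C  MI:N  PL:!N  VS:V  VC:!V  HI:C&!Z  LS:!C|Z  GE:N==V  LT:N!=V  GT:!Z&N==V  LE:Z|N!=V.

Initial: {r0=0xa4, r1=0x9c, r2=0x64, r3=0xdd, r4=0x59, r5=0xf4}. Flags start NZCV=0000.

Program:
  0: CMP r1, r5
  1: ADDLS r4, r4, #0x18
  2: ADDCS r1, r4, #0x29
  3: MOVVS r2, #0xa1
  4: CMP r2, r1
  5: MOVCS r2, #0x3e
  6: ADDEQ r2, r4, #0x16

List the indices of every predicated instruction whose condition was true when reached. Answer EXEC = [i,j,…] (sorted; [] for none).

0: ✓ CMP  NZCV=1000
1: ✓ ADDLS  r4←0x71
2: · ADDCS
3: · MOVVS
4: ✓ CMP  NZCV=1001
5: · MOVCS
6: · ADDEQ

EXEC = [1]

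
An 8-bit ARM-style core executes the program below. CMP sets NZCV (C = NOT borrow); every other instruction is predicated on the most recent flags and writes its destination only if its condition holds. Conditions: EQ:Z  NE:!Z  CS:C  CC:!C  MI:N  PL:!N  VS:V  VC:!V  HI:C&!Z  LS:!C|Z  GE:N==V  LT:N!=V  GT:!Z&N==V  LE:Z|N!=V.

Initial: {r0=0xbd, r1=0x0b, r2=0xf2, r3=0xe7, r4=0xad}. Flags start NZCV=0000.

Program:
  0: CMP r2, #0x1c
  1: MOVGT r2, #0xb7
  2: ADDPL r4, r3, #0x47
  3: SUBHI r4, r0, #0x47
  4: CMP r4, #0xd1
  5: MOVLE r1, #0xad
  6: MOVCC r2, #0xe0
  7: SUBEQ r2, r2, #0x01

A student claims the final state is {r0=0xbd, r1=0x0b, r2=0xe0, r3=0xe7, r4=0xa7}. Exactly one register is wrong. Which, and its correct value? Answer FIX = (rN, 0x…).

FIX = (r4, 0x76)

[0] flags=1010 → (cmp)
[1] flags=1010 GT?F → skip
[2] flags=1010 PL?F → skip
[3] flags=1010 HI?T → r4=0x76
[4] flags=1001 → (cmp)
[5] flags=1001 LE?F → skip
[6] flags=1001 CC?T → r2=0xe0
[7] flags=1001 EQ?F → skip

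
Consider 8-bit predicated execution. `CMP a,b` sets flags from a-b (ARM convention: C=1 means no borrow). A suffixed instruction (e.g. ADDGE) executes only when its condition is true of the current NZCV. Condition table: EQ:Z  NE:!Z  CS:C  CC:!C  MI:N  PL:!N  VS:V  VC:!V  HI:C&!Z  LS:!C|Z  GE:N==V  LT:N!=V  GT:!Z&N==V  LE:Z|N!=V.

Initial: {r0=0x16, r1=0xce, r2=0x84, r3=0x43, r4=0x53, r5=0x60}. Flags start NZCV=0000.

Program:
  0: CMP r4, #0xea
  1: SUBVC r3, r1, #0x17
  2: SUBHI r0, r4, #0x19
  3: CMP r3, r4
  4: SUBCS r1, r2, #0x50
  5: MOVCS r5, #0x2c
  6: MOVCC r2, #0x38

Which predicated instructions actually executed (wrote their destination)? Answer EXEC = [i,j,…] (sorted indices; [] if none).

EXEC = [1,4,5]

0: ✓ CMP  NZCV=0000
1: ✓ SUBVC  r3←0xb7
2: · SUBHI
3: ✓ CMP  NZCV=0011
4: ✓ SUBCS  r1←0x34
5: ✓ MOVCS  r5←0x2c
6: · MOVCC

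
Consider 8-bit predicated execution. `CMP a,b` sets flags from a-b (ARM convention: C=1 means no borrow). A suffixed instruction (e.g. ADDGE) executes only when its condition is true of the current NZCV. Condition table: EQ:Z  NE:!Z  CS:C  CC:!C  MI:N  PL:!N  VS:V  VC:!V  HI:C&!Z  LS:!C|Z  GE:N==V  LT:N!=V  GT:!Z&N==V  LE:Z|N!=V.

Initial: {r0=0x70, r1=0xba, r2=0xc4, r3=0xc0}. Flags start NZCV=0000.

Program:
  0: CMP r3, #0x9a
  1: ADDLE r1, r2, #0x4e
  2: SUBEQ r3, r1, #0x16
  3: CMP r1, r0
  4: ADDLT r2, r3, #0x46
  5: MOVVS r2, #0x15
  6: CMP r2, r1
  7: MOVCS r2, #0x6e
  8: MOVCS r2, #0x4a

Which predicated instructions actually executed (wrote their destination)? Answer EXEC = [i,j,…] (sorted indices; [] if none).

EXEC = [4,5]

0: ✓ CMP  NZCV=0010
1: · ADDLE
2: · SUBEQ
3: ✓ CMP  NZCV=0011
4: ✓ ADDLT  r2←0x06
5: ✓ MOVVS  r2←0x15
6: ✓ CMP  NZCV=0000
7: · MOVCS
8: · MOVCS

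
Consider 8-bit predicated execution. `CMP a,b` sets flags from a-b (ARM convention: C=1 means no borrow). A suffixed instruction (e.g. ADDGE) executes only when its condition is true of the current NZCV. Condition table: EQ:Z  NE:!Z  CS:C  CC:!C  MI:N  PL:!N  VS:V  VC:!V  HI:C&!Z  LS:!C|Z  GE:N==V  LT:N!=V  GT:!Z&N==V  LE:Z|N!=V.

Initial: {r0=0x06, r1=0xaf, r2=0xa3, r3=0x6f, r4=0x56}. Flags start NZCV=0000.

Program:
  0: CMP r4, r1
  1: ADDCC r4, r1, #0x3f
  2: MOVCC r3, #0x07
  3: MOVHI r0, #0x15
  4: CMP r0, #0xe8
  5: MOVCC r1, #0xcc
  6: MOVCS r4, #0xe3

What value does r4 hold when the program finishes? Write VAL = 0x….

VAL = 0xee

0: ✓ CMP  NZCV=1001
1: ✓ ADDCC  r4←0xee
2: ✓ MOVCC  r3←0x07
3: · MOVHI
4: ✓ CMP  NZCV=0000
5: ✓ MOVCC  r1←0xcc
6: · MOVCS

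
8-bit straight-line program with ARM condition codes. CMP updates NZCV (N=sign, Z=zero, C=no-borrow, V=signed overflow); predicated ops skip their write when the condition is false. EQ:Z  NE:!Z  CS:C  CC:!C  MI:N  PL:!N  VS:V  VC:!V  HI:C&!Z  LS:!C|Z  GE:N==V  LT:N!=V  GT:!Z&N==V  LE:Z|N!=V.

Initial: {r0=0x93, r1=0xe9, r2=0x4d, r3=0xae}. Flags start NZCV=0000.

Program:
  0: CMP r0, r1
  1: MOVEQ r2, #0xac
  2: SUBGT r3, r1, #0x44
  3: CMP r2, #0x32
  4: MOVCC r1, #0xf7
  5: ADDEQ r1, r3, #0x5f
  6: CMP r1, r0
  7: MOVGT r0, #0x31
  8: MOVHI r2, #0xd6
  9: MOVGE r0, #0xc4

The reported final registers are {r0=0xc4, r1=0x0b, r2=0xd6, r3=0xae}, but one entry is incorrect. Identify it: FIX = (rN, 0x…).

0: ✓ CMP  NZCV=1000
1: · MOVEQ
2: · SUBGT
3: ✓ CMP  NZCV=0010
4: · MOVCC
5: · ADDEQ
6: ✓ CMP  NZCV=0010
7: ✓ MOVGT  r0←0x31
8: ✓ MOVHI  r2←0xd6
9: ✓ MOVGE  r0←0xc4

FIX = (r1, 0xe9)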